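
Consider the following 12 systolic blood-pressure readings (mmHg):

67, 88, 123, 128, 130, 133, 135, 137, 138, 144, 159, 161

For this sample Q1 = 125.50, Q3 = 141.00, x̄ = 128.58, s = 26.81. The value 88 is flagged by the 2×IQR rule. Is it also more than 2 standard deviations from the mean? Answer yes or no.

no

z = (88 − 128.58) / 26.81 = -1.51.
|z| = 1.51 ≤ 2.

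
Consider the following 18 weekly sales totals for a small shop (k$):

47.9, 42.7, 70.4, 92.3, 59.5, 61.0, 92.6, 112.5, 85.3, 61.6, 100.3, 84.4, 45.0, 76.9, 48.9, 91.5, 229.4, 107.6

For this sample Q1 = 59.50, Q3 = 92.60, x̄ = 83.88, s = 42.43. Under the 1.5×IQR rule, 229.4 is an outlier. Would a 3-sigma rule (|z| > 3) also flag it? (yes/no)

yes

z = (229.4 − 83.88) / 42.43 = 3.43.
|z| = 3.43 > 3.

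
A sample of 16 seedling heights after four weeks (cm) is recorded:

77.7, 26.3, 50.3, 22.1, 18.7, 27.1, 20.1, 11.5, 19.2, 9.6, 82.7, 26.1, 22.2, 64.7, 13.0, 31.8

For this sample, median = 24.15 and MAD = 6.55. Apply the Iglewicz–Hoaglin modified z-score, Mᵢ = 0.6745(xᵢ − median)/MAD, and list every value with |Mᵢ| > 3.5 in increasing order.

|Mᵢ| > 3.5 ⇔ |xᵢ − 24.15| > 3.5·6.55/0.6745 = 33.99.
So outliers lie outside [-9.84, 58.14].
64.7: M = 4.18 → outlier.
77.7: M = 5.51 → outlier.
82.7: M = 6.03 → outlier.

64.7, 77.7, 82.7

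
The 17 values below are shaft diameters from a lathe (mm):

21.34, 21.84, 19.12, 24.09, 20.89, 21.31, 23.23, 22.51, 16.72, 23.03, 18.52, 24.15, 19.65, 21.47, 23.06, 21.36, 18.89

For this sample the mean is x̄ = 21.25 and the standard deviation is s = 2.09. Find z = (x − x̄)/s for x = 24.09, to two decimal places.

z = (24.09 − 21.25) / 2.09 = 1.36.

1.36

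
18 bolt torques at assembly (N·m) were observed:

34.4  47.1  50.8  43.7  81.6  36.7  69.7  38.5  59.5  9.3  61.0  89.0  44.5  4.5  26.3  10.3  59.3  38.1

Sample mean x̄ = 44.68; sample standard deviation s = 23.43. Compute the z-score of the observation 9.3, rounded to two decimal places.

z = (9.3 − 44.68) / 23.43 = -1.51.

-1.51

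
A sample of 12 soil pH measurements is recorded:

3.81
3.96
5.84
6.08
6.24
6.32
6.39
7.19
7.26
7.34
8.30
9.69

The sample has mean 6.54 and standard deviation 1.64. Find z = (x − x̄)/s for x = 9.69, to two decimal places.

1.92

z = (9.69 − 6.54) / 1.64 = 1.92.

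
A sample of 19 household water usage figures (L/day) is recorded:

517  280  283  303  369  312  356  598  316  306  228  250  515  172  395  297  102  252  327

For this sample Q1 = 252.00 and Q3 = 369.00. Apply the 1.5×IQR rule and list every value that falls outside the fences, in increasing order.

IQR = Q3 − Q1 = 369.00 − 252.00 = 117.00.
Lower fence = Q1 − 1.5·IQR = 252.00 − 175.50 = 76.50.
Upper fence = Q3 + 1.5·IQR = 369.00 + 175.50 = 544.50.
598 > 544.50 → outlier.
All remaining values lie within [76.50, 544.50].

598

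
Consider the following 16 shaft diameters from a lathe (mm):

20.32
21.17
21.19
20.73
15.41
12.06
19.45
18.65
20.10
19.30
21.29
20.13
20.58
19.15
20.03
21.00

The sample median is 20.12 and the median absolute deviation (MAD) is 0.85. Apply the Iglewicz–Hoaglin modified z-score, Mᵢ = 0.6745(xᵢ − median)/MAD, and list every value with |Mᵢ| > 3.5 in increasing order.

|Mᵢ| > 3.5 ⇔ |xᵢ − 20.12| > 3.5·0.85/0.6745 = 4.41.
So outliers lie outside [15.71, 24.53].
12.06: M = -6.40 → outlier.
15.41: M = -3.74 → outlier.

12.06, 15.41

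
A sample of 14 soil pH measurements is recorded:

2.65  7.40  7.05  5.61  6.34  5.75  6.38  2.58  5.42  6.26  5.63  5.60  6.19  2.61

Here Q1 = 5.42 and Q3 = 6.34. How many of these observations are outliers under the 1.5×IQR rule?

IQR = 0.92; fences at 5.42 − 1.38 = 4.04 and 6.34 + 1.38 = 7.72.
Outside the cutoffs: 2.58, 2.61, 2.65.

3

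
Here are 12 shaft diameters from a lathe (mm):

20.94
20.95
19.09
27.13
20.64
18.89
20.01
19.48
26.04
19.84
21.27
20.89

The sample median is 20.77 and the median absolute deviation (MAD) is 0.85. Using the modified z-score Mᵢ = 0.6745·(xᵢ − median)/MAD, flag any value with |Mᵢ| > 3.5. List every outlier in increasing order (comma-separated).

|Mᵢ| > 3.5 ⇔ |xᵢ − 20.77| > 3.5·0.85/0.6745 = 4.41.
So outliers lie outside [16.36, 25.18].
26.04: M = 4.18 → outlier.
27.13: M = 5.05 → outlier.

26.04, 27.13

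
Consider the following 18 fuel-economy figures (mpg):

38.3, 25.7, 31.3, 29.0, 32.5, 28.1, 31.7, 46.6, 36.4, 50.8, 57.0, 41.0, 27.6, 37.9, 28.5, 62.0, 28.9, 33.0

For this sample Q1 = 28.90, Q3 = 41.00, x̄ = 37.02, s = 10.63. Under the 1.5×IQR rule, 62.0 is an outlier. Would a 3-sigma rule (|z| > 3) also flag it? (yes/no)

no

z = (62.0 − 37.02) / 10.63 = 2.35.
|z| = 2.35 ≤ 3.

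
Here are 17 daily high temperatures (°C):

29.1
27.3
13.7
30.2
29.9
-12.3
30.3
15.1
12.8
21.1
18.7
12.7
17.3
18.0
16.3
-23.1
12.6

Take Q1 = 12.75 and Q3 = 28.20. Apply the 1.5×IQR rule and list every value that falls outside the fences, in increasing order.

-23.1, -12.3

IQR = Q3 − Q1 = 28.20 − 12.75 = 15.45.
Lower fence = Q1 − 1.5·IQR = 12.75 − 23.175 = -10.425.
Upper fence = Q3 + 1.5·IQR = 28.20 + 23.175 = 51.375.
-23.1 < -10.425 → outlier.
-12.3 < -10.425 → outlier.
All remaining values lie within [-10.425, 51.375].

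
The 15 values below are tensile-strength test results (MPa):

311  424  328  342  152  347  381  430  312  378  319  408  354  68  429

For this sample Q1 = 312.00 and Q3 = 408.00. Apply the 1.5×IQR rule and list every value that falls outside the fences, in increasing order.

68, 152

IQR = Q3 − Q1 = 408.00 − 312.00 = 96.00.
Lower fence = Q1 − 1.5·IQR = 312.00 − 144.00 = 168.00.
Upper fence = Q3 + 1.5·IQR = 408.00 + 144.00 = 552.00.
68 < 168.00 → outlier.
152 < 168.00 → outlier.
All remaining values lie within [168.00, 552.00].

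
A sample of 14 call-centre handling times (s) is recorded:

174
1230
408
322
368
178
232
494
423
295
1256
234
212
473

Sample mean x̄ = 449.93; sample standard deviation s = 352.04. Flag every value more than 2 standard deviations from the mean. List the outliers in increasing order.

Cutoffs at x̄ ± 2s: 449.93 ± 2·352.04 = [-254.15, 1154.01].
1230: z = 2.22, |z| > 2 → outlier.
1256: z = 2.29, |z| > 2 → outlier.
Every other value lies within [-254.15, 1154.01].

1230, 1256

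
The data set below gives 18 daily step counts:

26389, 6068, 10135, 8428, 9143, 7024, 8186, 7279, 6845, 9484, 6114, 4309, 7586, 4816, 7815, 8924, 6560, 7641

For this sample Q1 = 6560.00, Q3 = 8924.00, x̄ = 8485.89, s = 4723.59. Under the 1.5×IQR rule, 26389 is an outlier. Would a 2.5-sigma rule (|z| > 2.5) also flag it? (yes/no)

z = (26389 − 8485.89) / 4723.59 = 3.79.
|z| = 3.79 > 2.5.

yes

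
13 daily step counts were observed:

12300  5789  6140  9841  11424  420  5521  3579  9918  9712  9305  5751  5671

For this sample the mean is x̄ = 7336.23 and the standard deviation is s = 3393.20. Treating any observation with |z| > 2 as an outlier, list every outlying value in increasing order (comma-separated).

Cutoffs at x̄ ± 2s: 7336.23 ± 2·3393.20 = [549.83, 14122.63].
420: z = -2.04, |z| > 2 → outlier.
Every other value lies within [549.83, 14122.63].

420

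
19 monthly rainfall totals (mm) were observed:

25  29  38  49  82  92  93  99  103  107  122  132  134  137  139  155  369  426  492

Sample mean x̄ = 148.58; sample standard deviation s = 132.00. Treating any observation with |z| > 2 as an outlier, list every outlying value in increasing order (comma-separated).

Cutoffs at x̄ ± 2s: 148.58 ± 2·132.00 = [-115.42, 412.58].
426: z = 2.10, |z| > 2 → outlier.
492: z = 2.60, |z| > 2 → outlier.
Every other value lies within [-115.42, 412.58].

426, 492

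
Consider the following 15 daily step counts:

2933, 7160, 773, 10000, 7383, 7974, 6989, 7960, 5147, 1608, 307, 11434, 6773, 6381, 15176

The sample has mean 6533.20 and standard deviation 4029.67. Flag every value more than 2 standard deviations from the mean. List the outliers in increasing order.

15176

Cutoffs at x̄ ± 2s: 6533.20 ± 2·4029.67 = [-1526.14, 14592.54].
15176: z = 2.14, |z| > 2 → outlier.
Every other value lies within [-1526.14, 14592.54].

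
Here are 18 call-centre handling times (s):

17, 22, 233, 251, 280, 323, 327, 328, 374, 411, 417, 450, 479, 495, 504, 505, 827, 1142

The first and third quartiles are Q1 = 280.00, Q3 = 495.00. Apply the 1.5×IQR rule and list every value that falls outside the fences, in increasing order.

827, 1142

IQR = Q3 − Q1 = 495.00 − 280.00 = 215.00.
Lower fence = Q1 − 1.5·IQR = 280.00 − 322.50 = -42.50.
Upper fence = Q3 + 1.5·IQR = 495.00 + 322.50 = 817.50.
827 > 817.50 → outlier.
1142 > 817.50 → outlier.
All remaining values lie within [-42.50, 817.50].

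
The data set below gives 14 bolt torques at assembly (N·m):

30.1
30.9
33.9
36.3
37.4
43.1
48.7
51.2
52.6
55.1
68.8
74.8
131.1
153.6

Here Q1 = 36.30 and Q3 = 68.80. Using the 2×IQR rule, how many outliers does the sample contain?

1

IQR = 32.50; fences at 36.30 − 65.00 = -28.70 and 68.80 + 65.00 = 133.80.
Outside the cutoffs: 153.6.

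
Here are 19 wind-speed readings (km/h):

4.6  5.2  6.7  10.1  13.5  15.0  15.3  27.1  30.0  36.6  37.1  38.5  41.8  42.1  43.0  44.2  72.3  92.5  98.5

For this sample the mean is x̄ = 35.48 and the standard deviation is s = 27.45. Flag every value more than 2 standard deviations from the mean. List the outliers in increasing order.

Cutoffs at x̄ ± 2s: 35.48 ± 2·27.45 = [-19.42, 90.38].
92.5: z = 2.08, |z| > 2 → outlier.
98.5: z = 2.30, |z| > 2 → outlier.
Every other value lies within [-19.42, 90.38].

92.5, 98.5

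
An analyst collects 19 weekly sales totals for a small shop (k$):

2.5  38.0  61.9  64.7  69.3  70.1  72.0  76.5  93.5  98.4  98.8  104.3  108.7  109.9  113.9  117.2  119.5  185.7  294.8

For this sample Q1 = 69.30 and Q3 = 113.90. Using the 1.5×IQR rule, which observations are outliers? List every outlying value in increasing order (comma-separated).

185.7, 294.8

IQR = Q3 − Q1 = 113.90 − 69.30 = 44.60.
Lower fence = Q1 − 1.5·IQR = 69.30 − 66.90 = 2.40.
Upper fence = Q3 + 1.5·IQR = 113.90 + 66.90 = 180.80.
185.7 > 180.80 → outlier.
294.8 > 180.80 → outlier.
All remaining values lie within [2.40, 180.80].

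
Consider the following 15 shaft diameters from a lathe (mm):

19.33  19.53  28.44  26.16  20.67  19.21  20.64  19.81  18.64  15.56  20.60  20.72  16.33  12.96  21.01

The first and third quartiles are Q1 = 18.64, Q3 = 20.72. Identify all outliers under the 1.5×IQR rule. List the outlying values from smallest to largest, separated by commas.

12.96, 26.16, 28.44

IQR = Q3 − Q1 = 20.72 − 18.64 = 2.08.
Lower fence = Q1 − 1.5·IQR = 18.64 − 3.12 = 15.52.
Upper fence = Q3 + 1.5·IQR = 20.72 + 3.12 = 23.84.
12.96 < 15.52 → outlier.
26.16 > 23.84 → outlier.
28.44 > 23.84 → outlier.
All remaining values lie within [15.52, 23.84].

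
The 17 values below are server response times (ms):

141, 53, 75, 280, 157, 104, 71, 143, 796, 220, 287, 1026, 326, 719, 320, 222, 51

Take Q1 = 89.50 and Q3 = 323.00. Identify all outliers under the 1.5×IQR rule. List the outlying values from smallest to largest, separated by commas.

IQR = Q3 − Q1 = 323.00 − 89.50 = 233.50.
Lower fence = Q1 − 1.5·IQR = 89.50 − 350.25 = -260.75.
Upper fence = Q3 + 1.5·IQR = 323.00 + 350.25 = 673.25.
719 > 673.25 → outlier.
796 > 673.25 → outlier.
1026 > 673.25 → outlier.
All remaining values lie within [-260.75, 673.25].

719, 796, 1026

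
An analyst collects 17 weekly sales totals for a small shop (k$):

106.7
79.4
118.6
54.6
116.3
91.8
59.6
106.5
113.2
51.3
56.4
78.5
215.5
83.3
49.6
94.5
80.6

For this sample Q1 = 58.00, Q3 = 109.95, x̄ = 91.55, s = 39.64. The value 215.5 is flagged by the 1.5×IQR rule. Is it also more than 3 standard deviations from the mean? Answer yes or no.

z = (215.5 − 91.55) / 39.64 = 3.13.
|z| = 3.13 > 3.

yes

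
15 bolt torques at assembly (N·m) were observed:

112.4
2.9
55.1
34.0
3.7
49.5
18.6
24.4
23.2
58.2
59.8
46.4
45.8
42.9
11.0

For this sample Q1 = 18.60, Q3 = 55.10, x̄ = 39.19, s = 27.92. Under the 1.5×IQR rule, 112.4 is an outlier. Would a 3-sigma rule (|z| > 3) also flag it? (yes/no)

z = (112.4 − 39.19) / 27.92 = 2.62.
|z| = 2.62 ≤ 3.

no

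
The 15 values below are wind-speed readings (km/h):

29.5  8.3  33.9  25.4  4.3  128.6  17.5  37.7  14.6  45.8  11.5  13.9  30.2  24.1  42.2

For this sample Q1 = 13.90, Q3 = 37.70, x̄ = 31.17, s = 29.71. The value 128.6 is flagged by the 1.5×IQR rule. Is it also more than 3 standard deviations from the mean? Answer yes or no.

z = (128.6 − 31.17) / 29.71 = 3.28.
|z| = 3.28 > 3.

yes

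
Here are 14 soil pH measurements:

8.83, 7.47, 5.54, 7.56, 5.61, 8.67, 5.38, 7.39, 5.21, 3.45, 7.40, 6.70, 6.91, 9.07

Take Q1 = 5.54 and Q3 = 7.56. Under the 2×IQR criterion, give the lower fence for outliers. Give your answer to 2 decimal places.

IQR = Q3 − Q1 = 7.56 − 5.54 = 2.02.
Lower fence = Q1 − 2·IQR = 5.54 − 4.04 = 1.50.
Upper fence = Q3 + 2·IQR = 7.56 + 4.04 = 11.60.

1.50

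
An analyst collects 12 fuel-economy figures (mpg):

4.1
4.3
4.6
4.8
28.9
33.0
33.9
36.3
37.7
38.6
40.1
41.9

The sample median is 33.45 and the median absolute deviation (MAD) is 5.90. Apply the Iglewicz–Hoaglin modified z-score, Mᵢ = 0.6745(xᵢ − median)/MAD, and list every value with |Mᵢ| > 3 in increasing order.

4.1, 4.3, 4.6, 4.8

|Mᵢ| > 3 ⇔ |xᵢ − 33.45| > 3·5.90/0.6745 = 26.24.
So outliers lie outside [7.21, 59.69].
4.1: M = -3.36 → outlier.
4.3: M = -3.33 → outlier.
4.6: M = -3.30 → outlier.
4.8: M = -3.28 → outlier.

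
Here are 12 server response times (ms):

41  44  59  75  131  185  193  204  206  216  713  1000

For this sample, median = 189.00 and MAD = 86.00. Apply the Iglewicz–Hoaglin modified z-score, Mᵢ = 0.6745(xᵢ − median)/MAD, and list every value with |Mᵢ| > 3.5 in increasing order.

713, 1000

|Mᵢ| > 3.5 ⇔ |xᵢ − 189.00| > 3.5·86.00/0.6745 = 446.26.
So outliers lie outside [-257.26, 635.26].
713: M = 4.11 → outlier.
1000: M = 6.36 → outlier.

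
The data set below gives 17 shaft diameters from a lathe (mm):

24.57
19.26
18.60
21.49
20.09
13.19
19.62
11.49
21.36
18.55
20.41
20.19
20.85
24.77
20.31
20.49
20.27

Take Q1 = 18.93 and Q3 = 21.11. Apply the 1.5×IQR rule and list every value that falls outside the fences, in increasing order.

IQR = Q3 − Q1 = 21.11 − 18.93 = 2.18.
Lower fence = Q1 − 1.5·IQR = 18.93 − 3.27 = 15.66.
Upper fence = Q3 + 1.5·IQR = 21.11 + 3.27 = 24.38.
11.49 < 15.66 → outlier.
13.19 < 15.66 → outlier.
24.57 > 24.38 → outlier.
24.77 > 24.38 → outlier.
All remaining values lie within [15.66, 24.38].

11.49, 13.19, 24.57, 24.77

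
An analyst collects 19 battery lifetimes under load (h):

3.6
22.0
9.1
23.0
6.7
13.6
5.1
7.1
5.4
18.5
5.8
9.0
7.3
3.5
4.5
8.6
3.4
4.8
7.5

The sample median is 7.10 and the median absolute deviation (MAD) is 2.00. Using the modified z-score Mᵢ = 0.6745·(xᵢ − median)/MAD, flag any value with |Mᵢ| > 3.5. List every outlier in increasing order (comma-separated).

18.5, 22.0, 23.0

|Mᵢ| > 3.5 ⇔ |xᵢ − 7.10| > 3.5·2.00/0.6745 = 10.38.
So outliers lie outside [-3.28, 17.48].
18.5: M = 3.84 → outlier.
22.0: M = 5.03 → outlier.
23.0: M = 5.36 → outlier.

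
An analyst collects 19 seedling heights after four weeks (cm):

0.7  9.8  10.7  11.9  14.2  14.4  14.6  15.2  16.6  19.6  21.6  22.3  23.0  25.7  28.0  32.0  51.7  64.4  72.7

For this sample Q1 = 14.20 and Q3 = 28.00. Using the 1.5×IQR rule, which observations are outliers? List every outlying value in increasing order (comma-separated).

51.7, 64.4, 72.7

IQR = Q3 − Q1 = 28.00 − 14.20 = 13.80.
Lower fence = Q1 − 1.5·IQR = 14.20 − 20.70 = -6.50.
Upper fence = Q3 + 1.5·IQR = 28.00 + 20.70 = 48.70.
51.7 > 48.70 → outlier.
64.4 > 48.70 → outlier.
72.7 > 48.70 → outlier.
All remaining values lie within [-6.50, 48.70].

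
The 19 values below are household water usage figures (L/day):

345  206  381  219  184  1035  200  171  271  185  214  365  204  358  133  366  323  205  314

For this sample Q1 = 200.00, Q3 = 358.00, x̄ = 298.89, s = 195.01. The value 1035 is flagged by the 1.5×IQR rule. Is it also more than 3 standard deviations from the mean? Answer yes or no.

yes

z = (1035 − 298.89) / 195.01 = 3.77.
|z| = 3.77 > 3.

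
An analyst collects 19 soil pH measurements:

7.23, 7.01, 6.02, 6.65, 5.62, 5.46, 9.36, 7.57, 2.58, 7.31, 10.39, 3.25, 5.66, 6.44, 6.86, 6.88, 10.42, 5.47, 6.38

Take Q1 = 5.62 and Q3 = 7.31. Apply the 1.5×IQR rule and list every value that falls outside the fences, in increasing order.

2.58, 10.39, 10.42

IQR = Q3 − Q1 = 7.31 − 5.62 = 1.69.
Lower fence = Q1 − 1.5·IQR = 5.62 − 2.535 = 3.085.
Upper fence = Q3 + 1.5·IQR = 7.31 + 2.535 = 9.845.
2.58 < 3.085 → outlier.
10.39 > 9.845 → outlier.
10.42 > 9.845 → outlier.
All remaining values lie within [3.085, 9.845].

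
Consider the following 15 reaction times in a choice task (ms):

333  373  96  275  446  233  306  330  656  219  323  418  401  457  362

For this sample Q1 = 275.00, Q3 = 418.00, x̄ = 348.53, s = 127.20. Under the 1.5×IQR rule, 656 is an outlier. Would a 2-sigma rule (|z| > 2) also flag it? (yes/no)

yes

z = (656 − 348.53) / 127.20 = 2.42.
|z| = 2.42 > 2.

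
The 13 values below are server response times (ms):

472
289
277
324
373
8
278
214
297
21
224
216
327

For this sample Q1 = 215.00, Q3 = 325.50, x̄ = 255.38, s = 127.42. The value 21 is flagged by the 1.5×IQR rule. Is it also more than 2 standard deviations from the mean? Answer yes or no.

z = (21 − 255.38) / 127.42 = -1.84.
|z| = 1.84 ≤ 2.

no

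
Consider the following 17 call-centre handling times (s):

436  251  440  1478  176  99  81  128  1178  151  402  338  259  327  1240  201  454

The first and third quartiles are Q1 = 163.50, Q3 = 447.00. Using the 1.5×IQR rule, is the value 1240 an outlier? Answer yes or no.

IQR = Q3 − Q1 = 447.00 − 163.50 = 283.50.
Lower fence = Q1 − 1.5·IQR = 163.50 − 425.25 = -261.75.
Upper fence = Q3 + 1.5·IQR = 447.00 + 425.25 = 872.25.
1240 lies above the upper fence.

yes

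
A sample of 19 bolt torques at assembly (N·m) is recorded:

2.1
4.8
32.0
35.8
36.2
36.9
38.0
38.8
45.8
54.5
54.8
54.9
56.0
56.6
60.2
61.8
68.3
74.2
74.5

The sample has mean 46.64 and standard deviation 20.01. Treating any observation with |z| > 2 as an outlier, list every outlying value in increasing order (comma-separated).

2.1, 4.8

Cutoffs at x̄ ± 2s: 46.64 ± 2·20.01 = [6.62, 86.66].
2.1: z = -2.23, |z| > 2 → outlier.
4.8: z = -2.09, |z| > 2 → outlier.
Every other value lies within [6.62, 86.66].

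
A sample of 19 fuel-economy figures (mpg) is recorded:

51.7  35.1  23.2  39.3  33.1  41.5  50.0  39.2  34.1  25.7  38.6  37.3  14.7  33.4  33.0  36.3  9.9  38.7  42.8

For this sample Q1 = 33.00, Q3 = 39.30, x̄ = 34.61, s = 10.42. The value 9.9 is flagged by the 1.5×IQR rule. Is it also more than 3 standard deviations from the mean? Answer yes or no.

no

z = (9.9 − 34.61) / 10.42 = -2.37.
|z| = 2.37 ≤ 3.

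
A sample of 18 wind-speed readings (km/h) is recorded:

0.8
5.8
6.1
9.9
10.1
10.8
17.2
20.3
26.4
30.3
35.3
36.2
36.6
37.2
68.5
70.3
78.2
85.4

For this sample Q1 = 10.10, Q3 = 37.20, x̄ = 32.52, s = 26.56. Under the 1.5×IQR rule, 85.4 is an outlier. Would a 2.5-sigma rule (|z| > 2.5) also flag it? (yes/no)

z = (85.4 − 32.52) / 26.56 = 1.99.
|z| = 1.99 ≤ 2.5.

no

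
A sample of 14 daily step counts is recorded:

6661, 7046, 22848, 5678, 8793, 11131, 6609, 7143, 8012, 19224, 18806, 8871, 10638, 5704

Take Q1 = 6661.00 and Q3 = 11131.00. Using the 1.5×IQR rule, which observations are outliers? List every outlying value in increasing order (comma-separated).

IQR = Q3 − Q1 = 11131.00 − 6661.00 = 4470.00.
Lower fence = Q1 − 1.5·IQR = 6661.00 − 6705.00 = -44.00.
Upper fence = Q3 + 1.5·IQR = 11131.00 + 6705.00 = 17836.00.
18806 > 17836.00 → outlier.
19224 > 17836.00 → outlier.
22848 > 17836.00 → outlier.
All remaining values lie within [-44.00, 17836.00].

18806, 19224, 22848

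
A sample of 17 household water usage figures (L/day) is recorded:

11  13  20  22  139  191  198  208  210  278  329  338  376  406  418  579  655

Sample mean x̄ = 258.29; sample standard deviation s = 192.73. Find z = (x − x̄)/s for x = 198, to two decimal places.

z = (198 − 258.29) / 192.73 = -0.31.

-0.31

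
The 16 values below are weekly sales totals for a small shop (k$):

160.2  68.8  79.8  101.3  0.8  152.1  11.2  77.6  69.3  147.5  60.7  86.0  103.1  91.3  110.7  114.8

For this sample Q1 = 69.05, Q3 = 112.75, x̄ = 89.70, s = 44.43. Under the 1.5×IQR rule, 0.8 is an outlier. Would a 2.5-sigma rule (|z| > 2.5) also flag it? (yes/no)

z = (0.8 − 89.70) / 44.43 = -2.00.
|z| = 2.00 ≤ 2.5.

no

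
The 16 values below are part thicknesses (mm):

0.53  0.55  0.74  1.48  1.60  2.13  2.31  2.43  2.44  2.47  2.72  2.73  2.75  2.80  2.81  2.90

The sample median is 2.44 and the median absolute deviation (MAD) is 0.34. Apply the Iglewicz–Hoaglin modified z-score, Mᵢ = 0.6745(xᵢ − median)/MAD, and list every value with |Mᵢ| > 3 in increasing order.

0.53, 0.55, 0.74

|Mᵢ| > 3 ⇔ |xᵢ − 2.44| > 3·0.34/0.6745 = 1.51.
So outliers lie outside [0.93, 3.95].
0.53: M = -3.79 → outlier.
0.55: M = -3.75 → outlier.
0.74: M = -3.37 → outlier.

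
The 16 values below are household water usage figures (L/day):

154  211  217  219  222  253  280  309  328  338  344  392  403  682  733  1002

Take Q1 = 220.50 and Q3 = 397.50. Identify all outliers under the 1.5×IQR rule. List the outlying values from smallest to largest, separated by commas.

IQR = Q3 − Q1 = 397.50 − 220.50 = 177.00.
Lower fence = Q1 − 1.5·IQR = 220.50 − 265.50 = -45.00.
Upper fence = Q3 + 1.5·IQR = 397.50 + 265.50 = 663.00.
682 > 663.00 → outlier.
733 > 663.00 → outlier.
1002 > 663.00 → outlier.
All remaining values lie within [-45.00, 663.00].

682, 733, 1002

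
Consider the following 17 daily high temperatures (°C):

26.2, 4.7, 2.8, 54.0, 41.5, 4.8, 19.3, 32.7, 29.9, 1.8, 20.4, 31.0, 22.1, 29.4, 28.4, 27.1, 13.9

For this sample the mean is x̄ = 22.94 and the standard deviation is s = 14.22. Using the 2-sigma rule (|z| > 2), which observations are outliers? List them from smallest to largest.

Cutoffs at x̄ ± 2s: 22.94 ± 2·14.22 = [-5.50, 51.38].
54.0: z = 2.18, |z| > 2 → outlier.
Every other value lies within [-5.50, 51.38].

54.0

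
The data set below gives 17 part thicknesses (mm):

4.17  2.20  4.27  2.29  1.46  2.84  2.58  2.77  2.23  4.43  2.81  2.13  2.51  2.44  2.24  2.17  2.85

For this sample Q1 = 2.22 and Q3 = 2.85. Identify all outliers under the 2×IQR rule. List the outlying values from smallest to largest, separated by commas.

IQR = Q3 − Q1 = 2.85 − 2.22 = 0.63.
Lower fence = Q1 − 2·IQR = 2.22 − 1.26 = 0.96.
Upper fence = Q3 + 2·IQR = 2.85 + 1.26 = 4.11.
4.17 > 4.11 → outlier.
4.27 > 4.11 → outlier.
4.43 > 4.11 → outlier.
All remaining values lie within [0.96, 4.11].

4.17, 4.27, 4.43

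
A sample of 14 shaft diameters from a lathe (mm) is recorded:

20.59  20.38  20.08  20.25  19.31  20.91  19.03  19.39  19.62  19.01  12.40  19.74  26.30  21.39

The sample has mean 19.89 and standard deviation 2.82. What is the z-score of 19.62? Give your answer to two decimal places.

z = (19.62 − 19.89) / 2.82 = -0.10.

-0.10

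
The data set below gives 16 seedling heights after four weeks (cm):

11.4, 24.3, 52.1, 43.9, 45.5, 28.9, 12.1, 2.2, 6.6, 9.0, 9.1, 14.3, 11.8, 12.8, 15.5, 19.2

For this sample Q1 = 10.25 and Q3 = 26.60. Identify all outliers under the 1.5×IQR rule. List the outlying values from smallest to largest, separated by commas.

IQR = Q3 − Q1 = 26.60 − 10.25 = 16.35.
Lower fence = Q1 − 1.5·IQR = 10.25 − 24.525 = -14.275.
Upper fence = Q3 + 1.5·IQR = 26.60 + 24.525 = 51.125.
52.1 > 51.125 → outlier.
All remaining values lie within [-14.275, 51.125].

52.1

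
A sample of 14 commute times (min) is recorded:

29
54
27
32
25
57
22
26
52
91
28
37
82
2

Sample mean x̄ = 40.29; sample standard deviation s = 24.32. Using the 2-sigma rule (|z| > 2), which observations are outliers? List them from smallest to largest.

Cutoffs at x̄ ± 2s: 40.29 ± 2·24.32 = [-8.35, 88.93].
91: z = 2.09, |z| > 2 → outlier.
Every other value lies within [-8.35, 88.93].

91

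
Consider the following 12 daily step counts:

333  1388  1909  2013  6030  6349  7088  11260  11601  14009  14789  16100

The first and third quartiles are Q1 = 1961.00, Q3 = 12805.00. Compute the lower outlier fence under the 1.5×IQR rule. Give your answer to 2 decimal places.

IQR = Q3 − Q1 = 12805.00 − 1961.00 = 10844.00.
Lower fence = Q1 − 1.5·IQR = 1961.00 − 16266.00 = -14305.00.
Upper fence = Q3 + 1.5·IQR = 12805.00 + 16266.00 = 29071.00.

-14305.00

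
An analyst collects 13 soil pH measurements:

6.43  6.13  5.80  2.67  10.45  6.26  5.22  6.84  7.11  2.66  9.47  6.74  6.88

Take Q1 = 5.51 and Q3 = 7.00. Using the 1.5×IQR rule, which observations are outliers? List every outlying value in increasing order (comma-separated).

2.66, 2.67, 9.47, 10.45

IQR = Q3 − Q1 = 7.00 − 5.51 = 1.49.
Lower fence = Q1 − 1.5·IQR = 5.51 − 2.235 = 3.275.
Upper fence = Q3 + 1.5·IQR = 7.00 + 2.235 = 9.235.
2.66 < 3.275 → outlier.
2.67 < 3.275 → outlier.
9.47 > 9.235 → outlier.
10.45 > 9.235 → outlier.
All remaining values lie within [3.275, 9.235].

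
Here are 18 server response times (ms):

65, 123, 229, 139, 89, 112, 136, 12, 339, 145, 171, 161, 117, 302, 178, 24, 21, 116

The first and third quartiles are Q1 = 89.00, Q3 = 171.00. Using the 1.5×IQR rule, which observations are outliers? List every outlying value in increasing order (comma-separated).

302, 339

IQR = Q3 − Q1 = 171.00 − 89.00 = 82.00.
Lower fence = Q1 − 1.5·IQR = 89.00 − 123.00 = -34.00.
Upper fence = Q3 + 1.5·IQR = 171.00 + 123.00 = 294.00.
302 > 294.00 → outlier.
339 > 294.00 → outlier.
All remaining values lie within [-34.00, 294.00].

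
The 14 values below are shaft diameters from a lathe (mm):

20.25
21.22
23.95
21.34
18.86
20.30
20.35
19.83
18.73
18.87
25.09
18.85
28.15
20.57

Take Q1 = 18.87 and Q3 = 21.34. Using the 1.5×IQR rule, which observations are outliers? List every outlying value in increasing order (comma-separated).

25.09, 28.15

IQR = Q3 − Q1 = 21.34 − 18.87 = 2.47.
Lower fence = Q1 − 1.5·IQR = 18.87 − 3.705 = 15.165.
Upper fence = Q3 + 1.5·IQR = 21.34 + 3.705 = 25.045.
25.09 > 25.045 → outlier.
28.15 > 25.045 → outlier.
All remaining values lie within [15.165, 25.045].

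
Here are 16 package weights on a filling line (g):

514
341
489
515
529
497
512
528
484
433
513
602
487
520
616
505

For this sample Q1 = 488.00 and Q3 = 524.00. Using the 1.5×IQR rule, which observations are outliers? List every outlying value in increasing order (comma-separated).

IQR = Q3 − Q1 = 524.00 − 488.00 = 36.00.
Lower fence = Q1 − 1.5·IQR = 488.00 − 54.00 = 434.00.
Upper fence = Q3 + 1.5·IQR = 524.00 + 54.00 = 578.00.
341 < 434.00 → outlier.
433 < 434.00 → outlier.
602 > 578.00 → outlier.
616 > 578.00 → outlier.
All remaining values lie within [434.00, 578.00].

341, 433, 602, 616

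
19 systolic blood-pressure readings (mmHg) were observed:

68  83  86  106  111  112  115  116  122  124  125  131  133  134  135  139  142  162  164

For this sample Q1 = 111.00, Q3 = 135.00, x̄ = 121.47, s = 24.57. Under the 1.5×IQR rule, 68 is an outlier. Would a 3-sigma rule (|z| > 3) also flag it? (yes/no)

no

z = (68 − 121.47) / 24.57 = -2.18.
|z| = 2.18 ≤ 3.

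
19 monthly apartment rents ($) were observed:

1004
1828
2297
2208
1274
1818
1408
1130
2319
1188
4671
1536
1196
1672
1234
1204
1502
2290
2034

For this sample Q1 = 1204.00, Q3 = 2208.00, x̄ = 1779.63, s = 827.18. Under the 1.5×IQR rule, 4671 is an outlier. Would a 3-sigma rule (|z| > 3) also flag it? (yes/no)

z = (4671 − 1779.63) / 827.18 = 3.50.
|z| = 3.50 > 3.

yes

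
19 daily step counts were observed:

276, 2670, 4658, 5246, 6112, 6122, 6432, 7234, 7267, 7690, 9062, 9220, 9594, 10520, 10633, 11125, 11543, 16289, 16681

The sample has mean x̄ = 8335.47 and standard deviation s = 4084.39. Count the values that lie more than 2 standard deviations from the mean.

1

Cutoffs: x̄ ± 2s = [166.69, 16504.25].
Outside the cutoffs: 16681.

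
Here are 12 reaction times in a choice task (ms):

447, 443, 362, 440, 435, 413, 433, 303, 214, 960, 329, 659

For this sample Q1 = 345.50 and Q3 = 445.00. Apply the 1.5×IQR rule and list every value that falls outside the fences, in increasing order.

659, 960

IQR = Q3 − Q1 = 445.00 − 345.50 = 99.50.
Lower fence = Q1 − 1.5·IQR = 345.50 − 149.25 = 196.25.
Upper fence = Q3 + 1.5·IQR = 445.00 + 149.25 = 594.25.
659 > 594.25 → outlier.
960 > 594.25 → outlier.
All remaining values lie within [196.25, 594.25].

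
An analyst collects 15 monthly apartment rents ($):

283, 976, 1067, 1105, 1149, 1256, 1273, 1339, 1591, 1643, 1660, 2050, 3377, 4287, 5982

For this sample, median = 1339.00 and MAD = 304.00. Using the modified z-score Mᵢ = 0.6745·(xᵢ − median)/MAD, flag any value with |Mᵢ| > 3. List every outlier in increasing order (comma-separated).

3377, 4287, 5982

|Mᵢ| > 3 ⇔ |xᵢ − 1339.00| > 3·304.00/0.6745 = 1352.11.
So outliers lie outside [-13.11, 2691.11].
3377: M = 4.52 → outlier.
4287: M = 6.54 → outlier.
5982: M = 10.30 → outlier.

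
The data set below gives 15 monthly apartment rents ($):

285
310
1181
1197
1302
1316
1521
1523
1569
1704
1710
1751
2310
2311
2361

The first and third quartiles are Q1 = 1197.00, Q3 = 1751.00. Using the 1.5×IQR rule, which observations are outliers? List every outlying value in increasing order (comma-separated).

285, 310

IQR = Q3 − Q1 = 1751.00 − 1197.00 = 554.00.
Lower fence = Q1 − 1.5·IQR = 1197.00 − 831.00 = 366.00.
Upper fence = Q3 + 1.5·IQR = 1751.00 + 831.00 = 2582.00.
285 < 366.00 → outlier.
310 < 366.00 → outlier.
All remaining values lie within [366.00, 2582.00].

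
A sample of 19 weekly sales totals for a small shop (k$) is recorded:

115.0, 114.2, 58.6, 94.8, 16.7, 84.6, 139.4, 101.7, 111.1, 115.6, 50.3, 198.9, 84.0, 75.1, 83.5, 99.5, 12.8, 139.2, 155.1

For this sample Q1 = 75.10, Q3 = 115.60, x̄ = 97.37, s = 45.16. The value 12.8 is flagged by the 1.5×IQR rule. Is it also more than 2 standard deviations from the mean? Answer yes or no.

no

z = (12.8 − 97.37) / 45.16 = -1.87.
|z| = 1.87 ≤ 2.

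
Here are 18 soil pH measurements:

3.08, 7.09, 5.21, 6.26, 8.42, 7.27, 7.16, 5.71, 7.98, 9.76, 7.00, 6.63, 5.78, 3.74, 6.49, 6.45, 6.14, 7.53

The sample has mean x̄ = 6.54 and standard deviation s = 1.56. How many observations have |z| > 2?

2

Cutoffs: x̄ ± 2s = [3.42, 9.66].
Outside the cutoffs: 3.08, 9.76.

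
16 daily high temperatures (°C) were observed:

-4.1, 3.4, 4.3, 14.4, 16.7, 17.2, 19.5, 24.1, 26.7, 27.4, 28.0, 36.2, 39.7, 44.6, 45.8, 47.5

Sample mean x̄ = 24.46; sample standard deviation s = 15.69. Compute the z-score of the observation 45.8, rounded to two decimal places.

z = (45.8 − 24.46) / 15.69 = 1.36.

1.36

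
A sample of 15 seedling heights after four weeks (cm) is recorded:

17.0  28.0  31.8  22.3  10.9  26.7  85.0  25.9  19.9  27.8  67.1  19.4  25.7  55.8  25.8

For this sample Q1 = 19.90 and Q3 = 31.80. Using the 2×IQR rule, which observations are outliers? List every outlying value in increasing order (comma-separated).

55.8, 67.1, 85.0

IQR = Q3 − Q1 = 31.80 − 19.90 = 11.90.
Lower fence = Q1 − 2·IQR = 19.90 − 23.80 = -3.90.
Upper fence = Q3 + 2·IQR = 31.80 + 23.80 = 55.60.
55.8 > 55.60 → outlier.
67.1 > 55.60 → outlier.
85.0 > 55.60 → outlier.
All remaining values lie within [-3.90, 55.60].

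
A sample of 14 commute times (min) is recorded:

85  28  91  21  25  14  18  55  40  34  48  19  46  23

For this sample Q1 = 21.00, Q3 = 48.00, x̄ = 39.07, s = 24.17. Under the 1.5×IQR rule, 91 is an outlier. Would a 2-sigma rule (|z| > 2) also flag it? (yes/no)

yes

z = (91 − 39.07) / 24.17 = 2.15.
|z| = 2.15 > 2.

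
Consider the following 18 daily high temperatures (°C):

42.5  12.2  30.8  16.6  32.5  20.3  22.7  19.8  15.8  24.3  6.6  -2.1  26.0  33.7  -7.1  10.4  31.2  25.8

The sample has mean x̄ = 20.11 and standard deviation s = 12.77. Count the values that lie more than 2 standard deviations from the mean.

Cutoffs: x̄ ± 2s = [-5.43, 45.65].
Outside the cutoffs: -7.1.

1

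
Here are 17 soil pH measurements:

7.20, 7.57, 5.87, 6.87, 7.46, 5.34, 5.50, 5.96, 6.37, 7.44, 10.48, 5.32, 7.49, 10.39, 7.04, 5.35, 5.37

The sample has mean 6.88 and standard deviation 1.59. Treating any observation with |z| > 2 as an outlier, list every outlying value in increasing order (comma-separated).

10.39, 10.48

Cutoffs at x̄ ± 2s: 6.88 ± 2·1.59 = [3.70, 10.06].
10.39: z = 2.21, |z| > 2 → outlier.
10.48: z = 2.26, |z| > 2 → outlier.
Every other value lies within [3.70, 10.06].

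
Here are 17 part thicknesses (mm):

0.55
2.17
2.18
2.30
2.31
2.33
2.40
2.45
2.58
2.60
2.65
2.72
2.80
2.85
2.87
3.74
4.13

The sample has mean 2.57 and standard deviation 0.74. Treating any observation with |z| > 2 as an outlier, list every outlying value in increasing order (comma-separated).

0.55, 4.13

Cutoffs at x̄ ± 2s: 2.57 ± 2·0.74 = [1.09, 4.05].
0.55: z = -2.73, |z| > 2 → outlier.
4.13: z = 2.11, |z| > 2 → outlier.
Every other value lies within [1.09, 4.05].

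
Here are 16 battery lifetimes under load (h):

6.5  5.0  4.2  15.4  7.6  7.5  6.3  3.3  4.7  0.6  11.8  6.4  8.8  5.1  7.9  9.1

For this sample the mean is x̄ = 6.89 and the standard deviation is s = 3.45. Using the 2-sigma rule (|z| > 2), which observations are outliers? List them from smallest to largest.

15.4

Cutoffs at x̄ ± 2s: 6.89 ± 2·3.45 = [-0.01, 13.79].
15.4: z = 2.47, |z| > 2 → outlier.
Every other value lies within [-0.01, 13.79].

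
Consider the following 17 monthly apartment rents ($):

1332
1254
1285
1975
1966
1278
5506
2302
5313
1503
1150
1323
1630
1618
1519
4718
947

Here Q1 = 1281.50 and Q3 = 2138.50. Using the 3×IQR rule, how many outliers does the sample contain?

3

IQR = 857.00; fences at 1281.50 − 2571.00 = -1289.50 and 2138.50 + 2571.00 = 4709.50.
Outside the cutoffs: 4718, 5313, 5506.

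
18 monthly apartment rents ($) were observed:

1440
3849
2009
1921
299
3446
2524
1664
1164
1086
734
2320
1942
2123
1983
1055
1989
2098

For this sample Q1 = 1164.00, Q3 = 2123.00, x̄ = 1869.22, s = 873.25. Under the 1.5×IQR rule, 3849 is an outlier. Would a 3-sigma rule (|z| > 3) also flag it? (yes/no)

z = (3849 − 1869.22) / 873.25 = 2.27.
|z| = 2.27 ≤ 3.

no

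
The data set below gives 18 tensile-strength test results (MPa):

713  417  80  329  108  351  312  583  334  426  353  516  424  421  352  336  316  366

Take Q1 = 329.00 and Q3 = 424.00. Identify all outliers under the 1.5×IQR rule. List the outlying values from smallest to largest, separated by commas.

IQR = Q3 − Q1 = 424.00 − 329.00 = 95.00.
Lower fence = Q1 − 1.5·IQR = 329.00 − 142.50 = 186.50.
Upper fence = Q3 + 1.5·IQR = 424.00 + 142.50 = 566.50.
80 < 186.50 → outlier.
108 < 186.50 → outlier.
583 > 566.50 → outlier.
713 > 566.50 → outlier.
All remaining values lie within [186.50, 566.50].

80, 108, 583, 713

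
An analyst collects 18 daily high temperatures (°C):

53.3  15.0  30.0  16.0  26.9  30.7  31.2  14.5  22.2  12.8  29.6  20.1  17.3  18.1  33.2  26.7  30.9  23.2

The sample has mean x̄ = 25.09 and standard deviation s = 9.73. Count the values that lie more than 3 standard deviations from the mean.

Cutoffs: x̄ ± 3s = [-4.10, 54.28].
Every value lies within the cutoffs.

0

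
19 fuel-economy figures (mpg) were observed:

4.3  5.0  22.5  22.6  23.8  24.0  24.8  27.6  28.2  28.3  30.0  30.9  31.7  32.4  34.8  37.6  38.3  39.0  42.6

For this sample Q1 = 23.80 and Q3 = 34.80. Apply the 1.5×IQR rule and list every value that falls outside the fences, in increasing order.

IQR = Q3 − Q1 = 34.80 − 23.80 = 11.00.
Lower fence = Q1 − 1.5·IQR = 23.80 − 16.50 = 7.30.
Upper fence = Q3 + 1.5·IQR = 34.80 + 16.50 = 51.30.
4.3 < 7.30 → outlier.
5.0 < 7.30 → outlier.
All remaining values lie within [7.30, 51.30].

4.3, 5.0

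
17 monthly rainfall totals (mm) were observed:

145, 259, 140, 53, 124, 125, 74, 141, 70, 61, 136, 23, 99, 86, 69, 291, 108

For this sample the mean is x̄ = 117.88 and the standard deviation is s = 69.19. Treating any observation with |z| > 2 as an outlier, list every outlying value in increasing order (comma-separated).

Cutoffs at x̄ ± 2s: 117.88 ± 2·69.19 = [-20.50, 256.26].
259: z = 2.04, |z| > 2 → outlier.
291: z = 2.50, |z| > 2 → outlier.
Every other value lies within [-20.50, 256.26].

259, 291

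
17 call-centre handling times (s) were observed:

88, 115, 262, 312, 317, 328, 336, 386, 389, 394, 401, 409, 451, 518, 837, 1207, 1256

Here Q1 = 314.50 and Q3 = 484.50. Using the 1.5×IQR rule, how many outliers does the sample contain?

3

IQR = 170.00; fences at 314.50 − 255.00 = 59.50 and 484.50 + 255.00 = 739.50.
Outside the cutoffs: 837, 1207, 1256.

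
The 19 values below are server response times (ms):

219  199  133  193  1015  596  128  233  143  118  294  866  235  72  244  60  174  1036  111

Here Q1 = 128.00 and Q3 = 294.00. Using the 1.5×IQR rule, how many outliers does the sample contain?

IQR = 166.00; fences at 128.00 − 249.00 = -121.00 and 294.00 + 249.00 = 543.00.
Outside the cutoffs: 596, 866, 1015, 1036.

4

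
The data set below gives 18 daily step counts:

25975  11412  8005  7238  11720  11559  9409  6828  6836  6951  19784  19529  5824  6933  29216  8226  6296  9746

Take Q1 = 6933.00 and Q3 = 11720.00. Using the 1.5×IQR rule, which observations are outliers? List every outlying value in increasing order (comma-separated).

IQR = Q3 − Q1 = 11720.00 − 6933.00 = 4787.00.
Lower fence = Q1 − 1.5·IQR = 6933.00 − 7180.50 = -247.50.
Upper fence = Q3 + 1.5·IQR = 11720.00 + 7180.50 = 18900.50.
19529 > 18900.50 → outlier.
19784 > 18900.50 → outlier.
25975 > 18900.50 → outlier.
29216 > 18900.50 → outlier.
All remaining values lie within [-247.50, 18900.50].

19529, 19784, 25975, 29216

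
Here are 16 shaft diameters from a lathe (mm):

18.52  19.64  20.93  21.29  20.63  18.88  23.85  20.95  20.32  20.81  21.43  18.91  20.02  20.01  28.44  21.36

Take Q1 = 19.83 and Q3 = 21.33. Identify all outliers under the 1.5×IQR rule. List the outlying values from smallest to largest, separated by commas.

23.85, 28.44

IQR = Q3 − Q1 = 21.33 − 19.83 = 1.50.
Lower fence = Q1 − 1.5·IQR = 19.83 − 2.25 = 17.58.
Upper fence = Q3 + 1.5·IQR = 21.33 + 2.25 = 23.58.
23.85 > 23.58 → outlier.
28.44 > 23.58 → outlier.
All remaining values lie within [17.58, 23.58].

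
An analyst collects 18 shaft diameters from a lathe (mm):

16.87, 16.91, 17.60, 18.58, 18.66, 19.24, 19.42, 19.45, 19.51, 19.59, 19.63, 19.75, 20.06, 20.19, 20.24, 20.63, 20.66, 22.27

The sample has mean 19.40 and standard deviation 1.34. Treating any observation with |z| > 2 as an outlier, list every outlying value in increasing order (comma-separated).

Cutoffs at x̄ ± 2s: 19.40 ± 2·1.34 = [16.72, 22.08].
22.27: z = 2.14, |z| > 2 → outlier.
Every other value lies within [16.72, 22.08].

22.27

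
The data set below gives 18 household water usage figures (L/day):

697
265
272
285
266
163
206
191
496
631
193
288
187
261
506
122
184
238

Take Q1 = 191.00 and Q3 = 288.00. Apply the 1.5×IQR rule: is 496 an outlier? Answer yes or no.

yes

IQR = Q3 − Q1 = 288.00 − 191.00 = 97.00.
Lower fence = Q1 − 1.5·IQR = 191.00 − 145.50 = 45.50.
Upper fence = Q3 + 1.5·IQR = 288.00 + 145.50 = 433.50.
496 lies above the upper fence.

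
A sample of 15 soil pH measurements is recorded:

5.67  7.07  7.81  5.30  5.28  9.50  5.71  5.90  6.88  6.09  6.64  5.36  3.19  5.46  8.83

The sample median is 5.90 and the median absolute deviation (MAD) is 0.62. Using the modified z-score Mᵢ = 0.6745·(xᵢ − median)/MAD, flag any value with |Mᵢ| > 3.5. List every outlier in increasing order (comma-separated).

|Mᵢ| > 3.5 ⇔ |xᵢ − 5.90| > 3.5·0.62/0.6745 = 3.22.
So outliers lie outside [2.68, 9.12].
9.50: M = 3.92 → outlier.

9.50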